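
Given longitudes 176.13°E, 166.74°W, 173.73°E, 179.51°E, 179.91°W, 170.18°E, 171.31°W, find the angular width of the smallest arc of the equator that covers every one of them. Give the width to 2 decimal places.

Sort the longitudes: -179.91°, -171.31°, -166.74°, +170.18°, +173.73°, +176.13°, +179.51°.
Eastward gaps between consecutive values (wrapping around): 8.60°, 4.57°, 336.92°, 3.55°, 2.40°, 3.38°, 0.58°.
Largest gap = 336.92° ⇒ minimal covering band is its complement: 360° − 336.92° = 23.08°.
Band runs from +170.18° eastward to -166.74°, crossing the antimeridian.

23.08°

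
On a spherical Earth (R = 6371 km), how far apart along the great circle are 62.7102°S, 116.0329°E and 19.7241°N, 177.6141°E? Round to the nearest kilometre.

Δλ = 177.6141 − 116.0329 = 61.5812°.
Δφ = 19.7241 − -62.7102 = 82.4343°.
a = sin²(Δφ/2) + cos φ₁ · cos φ₂ · sin²(Δλ/2) = 0.547264.
c = 2·atan2(√a, √(1−a)) = 1.66547 rad → d = 6371·c ≈ 10610.68 km.

10611 km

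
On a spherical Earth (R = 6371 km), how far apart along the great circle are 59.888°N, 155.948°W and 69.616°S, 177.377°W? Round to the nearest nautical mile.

Δλ = -177.377 − -155.948 = -21.429°.
Δφ = -69.616 − 59.888 = -129.504°.
a = sin²(Δφ/2) + cos φ₁ · cos φ₂ · sin²(Δλ/2) = 0.824106.
c = 2·atan2(√a, √(1−a)) = 2.27603 rad → d = 6371·c ≈ 14500.59 km ≈ 7829.69 nmi.

7830 nmi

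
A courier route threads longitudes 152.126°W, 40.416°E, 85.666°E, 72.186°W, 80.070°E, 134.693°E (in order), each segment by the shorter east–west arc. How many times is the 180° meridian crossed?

1

Leg 1: -152.126° → +40.416°, shortest Δλ = -167.458° (west) — crosses 180°.
Leg 2: +40.416° → +85.666°, shortest Δλ = 45.25° (east) — does not cross 180°.
Leg 3: +85.666° → -72.186°, shortest Δλ = -157.852° (west) — does not cross 180°.
Leg 4: -72.186° → +80.070°, shortest Δλ = 152.256° (east) — does not cross 180°.
Leg 5: +80.070° → +134.693°, shortest Δλ = 54.623° (east) — does not cross 180°.
Total crossings: 1.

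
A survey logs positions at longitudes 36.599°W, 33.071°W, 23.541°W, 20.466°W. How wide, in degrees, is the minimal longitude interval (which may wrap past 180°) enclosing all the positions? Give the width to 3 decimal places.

Sort the longitudes: -36.599°, -33.071°, -23.541°, -20.466°.
Eastward gaps between consecutive values (wrapping around): 3.528°, 9.530°, 3.075°, 343.867°.
Largest gap = 343.867° ⇒ minimal covering band is its complement: 360° − 343.867° = 16.133°.
Band runs from -36.599° eastward to -20.466°.

16.133°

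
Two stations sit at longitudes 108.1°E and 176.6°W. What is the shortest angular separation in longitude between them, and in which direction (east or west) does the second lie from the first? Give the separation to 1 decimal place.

75.3° east

Raw difference: -176.6 − 108.1 = -284.7°.
Normalise into (−180°, 180°]: -284.7° + 360° = 75.3°.
Positive ⇒ the second point lies to the east; separation 75.3°.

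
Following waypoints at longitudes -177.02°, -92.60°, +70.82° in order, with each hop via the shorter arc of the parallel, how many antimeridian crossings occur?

Leg 1: -177.02° → -92.60°, shortest Δλ = 84.42° (east) — does not cross 180°.
Leg 2: -92.60° → +70.82°, shortest Δλ = 163.42° (east) — does not cross 180°.
Total crossings: 0.

0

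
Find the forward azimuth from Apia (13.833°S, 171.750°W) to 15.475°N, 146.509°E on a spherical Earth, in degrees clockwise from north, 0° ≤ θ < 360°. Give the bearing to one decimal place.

303.9°

Δλ = 146.509 − -171.750 = 318.259°; wrapped into (−180°, 180°]: -41.741°.
θ = atan2( sin Δλ · cos φ₂ , cos φ₁ · sin φ₂ − sin φ₁ · cos φ₂ · cos Δλ )
  = atan2(-0.64163, 0.43101) = -56.109° → normalised to [0°, 360°): 303.891°.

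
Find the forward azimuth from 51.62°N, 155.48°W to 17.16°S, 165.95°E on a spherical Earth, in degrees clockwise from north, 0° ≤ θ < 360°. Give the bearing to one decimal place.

217.8°

Δλ = 165.95 − -155.48 = 321.43°; wrapped into (−180°, 180°]: -38.57°.
θ = atan2( sin Δλ · cos φ₂ , cos φ₁ · sin φ₂ − sin φ₁ · cos φ₂ · cos Δλ )
  = atan2(-0.59572, -0.76880) = -142.229° → normalised to [0°, 360°): 217.771°.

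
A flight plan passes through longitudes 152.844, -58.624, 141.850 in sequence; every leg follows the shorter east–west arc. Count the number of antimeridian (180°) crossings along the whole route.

2

Leg 1: +152.844° → -58.624°, shortest Δλ = 148.532° (east) — crosses 180°.
Leg 2: -58.624° → +141.850°, shortest Δλ = -159.526° (west) — crosses 180°.
Total crossings: 2.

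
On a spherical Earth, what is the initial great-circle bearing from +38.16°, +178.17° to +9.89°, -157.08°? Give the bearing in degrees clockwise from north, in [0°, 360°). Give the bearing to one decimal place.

135.4°

Δλ = -157.08 − 178.17 = -335.25°; wrapped into (−180°, 180°]: 24.75°.
θ = atan2( sin Δλ · cos φ₂ , cos φ₁ · sin φ₂ − sin φ₁ · cos φ₂ · cos Δλ )
  = atan2(0.41244, -0.41772) = 135.364° → normalised to [0°, 360°): 135.364°.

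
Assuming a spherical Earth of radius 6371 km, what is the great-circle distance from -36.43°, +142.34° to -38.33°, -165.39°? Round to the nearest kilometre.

Δλ = -165.39 − 142.34 = -307.73°; wrapped into (−180°, 180°]: 52.27°.
Δφ = -38.33 − -36.43 = -1.90°.
a = sin²(Δφ/2) + cos φ₁ · cos φ₂ · sin²(Δλ/2) = 0.122738.
c = 2·atan2(√a, √(1−a)) = 0.71587 rad → d = 6371·c ≈ 4560.79 km.

4561 km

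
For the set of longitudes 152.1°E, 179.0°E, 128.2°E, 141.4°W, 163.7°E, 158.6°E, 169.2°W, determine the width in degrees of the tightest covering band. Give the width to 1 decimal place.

Sort the longitudes: -169.2°, -141.4°, +128.2°, +152.1°, +158.6°, +163.7°, +179.0°.
Eastward gaps between consecutive values (wrapping around): 27.8°, 269.6°, 23.9°, 6.5°, 5.1°, 15.3°, 11.8°.
Largest gap = 269.6° ⇒ minimal covering band is its complement: 360° − 269.6° = 90.4°.
Band runs from +128.2° eastward to -141.4°, crossing the antimeridian.

90.4°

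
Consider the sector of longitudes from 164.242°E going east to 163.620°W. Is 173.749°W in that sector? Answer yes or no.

Band width going east from +164.242° to -163.620°: ((-163.620 − 164.242) mod 360) = 32.138°.
Offset of -173.749° east of the west edge: ((-173.749 − 164.242) mod 360) = 22.009°.
22.009° ≤ 32.138° ⇒ inside.

Yes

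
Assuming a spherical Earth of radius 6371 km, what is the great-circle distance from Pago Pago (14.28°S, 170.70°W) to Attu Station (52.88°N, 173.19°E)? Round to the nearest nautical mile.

Δλ = 173.19 − -170.70 = 343.89°; wrapped into (−180°, 180°]: -16.11°.
Δφ = 52.88 − -14.28 = 67.16°.
a = sin²(Δφ/2) + cos φ₁ · cos φ₂ · sin²(Δλ/2) = 0.317404.
c = 2·atan2(√a, √(1−a)) = 1.19696 rad → d = 6371·c ≈ 7625.81 km ≈ 4117.61 nmi.

4118 nmi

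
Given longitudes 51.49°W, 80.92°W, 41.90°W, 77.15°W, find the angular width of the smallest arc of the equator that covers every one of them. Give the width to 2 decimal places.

39.02°

Sort the longitudes: -80.92°, -77.15°, -51.49°, -41.90°.
Eastward gaps between consecutive values (wrapping around): 3.77°, 25.66°, 9.59°, 320.98°.
Largest gap = 320.98° ⇒ minimal covering band is its complement: 360° − 320.98° = 39.02°.
Band runs from -80.92° eastward to -41.90°.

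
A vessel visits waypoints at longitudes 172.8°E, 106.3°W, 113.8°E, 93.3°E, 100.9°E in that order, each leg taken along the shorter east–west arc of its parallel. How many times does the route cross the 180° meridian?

2

Leg 1: +172.8° → -106.3°, shortest Δλ = 80.9° (east) — crosses 180°.
Leg 2: -106.3° → +113.8°, shortest Δλ = -139.9° (west) — crosses 180°.
Leg 3: +113.8° → +93.3°, shortest Δλ = -20.5° (west) — does not cross 180°.
Leg 4: +93.3° → +100.9°, shortest Δλ = 7.6° (east) — does not cross 180°.
Total crossings: 2.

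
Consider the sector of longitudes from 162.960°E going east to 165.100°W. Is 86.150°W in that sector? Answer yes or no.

No

Band width going east from +162.960° to -165.100°: ((-165.100 − 162.960) mod 360) = 31.940°.
Offset of -86.150° east of the west edge: ((-86.150 − 162.960) mod 360) = 110.890°.
110.890° > 31.940° ⇒ outside.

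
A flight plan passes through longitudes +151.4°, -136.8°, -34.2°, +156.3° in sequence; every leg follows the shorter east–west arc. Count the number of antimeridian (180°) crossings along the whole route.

2

Leg 1: +151.4° → -136.8°, shortest Δλ = 71.8° (east) — crosses 180°.
Leg 2: -136.8° → -34.2°, shortest Δλ = 102.6° (east) — does not cross 180°.
Leg 3: -34.2° → +156.3°, shortest Δλ = -169.5° (west) — crosses 180°.
Total crossings: 2.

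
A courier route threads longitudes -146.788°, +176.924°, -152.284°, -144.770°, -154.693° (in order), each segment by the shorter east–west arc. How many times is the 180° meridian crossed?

2

Leg 1: -146.788° → +176.924°, shortest Δλ = -36.288° (west) — crosses 180°.
Leg 2: +176.924° → -152.284°, shortest Δλ = 30.792° (east) — crosses 180°.
Leg 3: -152.284° → -144.770°, shortest Δλ = 7.514° (east) — does not cross 180°.
Leg 4: -144.770° → -154.693°, shortest Δλ = -9.923° (west) — does not cross 180°.
Total crossings: 2.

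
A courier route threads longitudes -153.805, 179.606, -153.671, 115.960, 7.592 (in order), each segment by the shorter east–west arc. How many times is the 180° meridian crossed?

3

Leg 1: -153.805° → +179.606°, shortest Δλ = -26.589° (west) — crosses 180°.
Leg 2: +179.606° → -153.671°, shortest Δλ = 26.723° (east) — crosses 180°.
Leg 3: -153.671° → +115.960°, shortest Δλ = -90.369° (west) — crosses 180°.
Leg 4: +115.960° → +7.592°, shortest Δλ = -108.368° (west) — does not cross 180°.
Total crossings: 3.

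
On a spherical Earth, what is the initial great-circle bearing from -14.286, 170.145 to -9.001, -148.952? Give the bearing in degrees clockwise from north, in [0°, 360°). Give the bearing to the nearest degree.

Δλ = -148.952 − 170.145 = -319.097°; wrapped into (−180°, 180°]: 40.903°.
θ = atan2( sin Δλ · cos φ₂ , cos φ₁ · sin φ₂ − sin φ₁ · cos φ₂ · cos Δλ )
  = atan2(0.64672, 0.03260) = 87.114° → normalised to [0°, 360°): 87.114°.

87°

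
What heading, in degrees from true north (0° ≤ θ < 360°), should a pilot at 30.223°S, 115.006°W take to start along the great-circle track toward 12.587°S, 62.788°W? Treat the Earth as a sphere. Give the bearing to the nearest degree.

82°

Δλ = -62.788 − -115.006 = 52.218°.
θ = atan2( sin Δλ · cos φ₂ , cos φ₁ · sin φ₂ − sin φ₁ · cos φ₂ · cos Δλ )
  = atan2(0.77135, 0.11268) = 81.689° → normalised to [0°, 360°): 81.689°.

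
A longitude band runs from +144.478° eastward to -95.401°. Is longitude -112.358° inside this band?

Yes

Band width going east from +144.478° to -95.401°: ((-95.401 − 144.478) mod 360) = 120.121°.
Offset of -112.358° east of the west edge: ((-112.358 − 144.478) mod 360) = 103.164°.
103.164° ≤ 120.121° ⇒ inside.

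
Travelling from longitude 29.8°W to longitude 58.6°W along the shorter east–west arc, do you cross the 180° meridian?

Signed shortest Δλ = ((-58.6 − -29.8 + 180) mod 360) − 180 = -28.8°.
Going west by 28.8° from -29.8° reaches -58.6° without touching 180°.

No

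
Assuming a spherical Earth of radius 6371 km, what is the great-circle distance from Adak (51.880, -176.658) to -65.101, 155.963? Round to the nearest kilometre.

Δλ = 155.963 − -176.658 = 332.621°; wrapped into (−180°, 180°]: -27.379°.
Δφ = -65.101 − 51.880 = -116.981°.
a = sin²(Δφ/2) + cos φ₁ · cos φ₂ · sin²(Δλ/2) = 0.741404.
c = 2·atan2(√a, √(1−a)) = 2.07465 rad → d = 6371·c ≈ 13217.62 km.

13218 km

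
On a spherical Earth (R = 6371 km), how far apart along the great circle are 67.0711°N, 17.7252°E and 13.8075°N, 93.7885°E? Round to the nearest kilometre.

Δλ = 93.7885 − 17.7252 = 76.0633°.
Δφ = 13.8075 − 67.0711 = -53.2636°.
a = sin²(Δφ/2) + cos φ₁ · cos φ₂ · sin²(Δλ/2) = 0.344538.
c = 2·atan2(√a, √(1−a)) = 1.25463 rad → d = 6371·c ≈ 7993.25 km.

7993 km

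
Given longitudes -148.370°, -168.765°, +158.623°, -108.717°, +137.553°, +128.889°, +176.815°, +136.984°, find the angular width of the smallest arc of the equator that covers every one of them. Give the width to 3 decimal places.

Sort the longitudes: -168.765°, -148.370°, -108.717°, +128.889°, +136.984°, +137.553°, +158.623°, +176.815°.
Eastward gaps between consecutive values (wrapping around): 20.395°, 39.653°, 237.606°, 8.095°, 0.569°, 21.070°, 18.192°, 14.420°.
Largest gap = 237.606° ⇒ minimal covering band is its complement: 360° − 237.606° = 122.394°.
Band runs from +128.889° eastward to -108.717°, crossing the antimeridian.

122.394°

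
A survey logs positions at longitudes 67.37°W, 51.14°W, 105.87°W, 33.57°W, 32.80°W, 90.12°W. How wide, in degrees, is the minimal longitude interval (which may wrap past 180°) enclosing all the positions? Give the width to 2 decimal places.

Sort the longitudes: -105.87°, -90.12°, -67.37°, -51.14°, -33.57°, -32.80°.
Eastward gaps between consecutive values (wrapping around): 15.75°, 22.75°, 16.23°, 17.57°, 0.77°, 286.93°.
Largest gap = 286.93° ⇒ minimal covering band is its complement: 360° − 286.93° = 73.07°.
Band runs from -105.87° eastward to -32.80°.

73.07°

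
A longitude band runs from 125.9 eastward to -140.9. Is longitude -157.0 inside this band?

Band width going east from +125.9° to -140.9°: ((-140.9 − 125.9) mod 360) = 93.2°.
Offset of -157.0° east of the west edge: ((-157.0 − 125.9) mod 360) = 77.1°.
77.1° ≤ 93.2° ⇒ inside.

Yes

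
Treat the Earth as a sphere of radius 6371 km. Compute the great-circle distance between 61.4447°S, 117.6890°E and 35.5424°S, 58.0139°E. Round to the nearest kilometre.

Δλ = 58.0139 − 117.6890 = -59.6751°.
Δφ = -35.5424 − -61.4447 = 25.9023°.
a = sin²(Δφ/2) + cos φ₁ · cos φ₂ · sin²(Δλ/2) = 0.146513.
c = 2·atan2(√a, √(1−a)) = 0.78559 rad → d = 6371·c ≈ 5004.97 km.

5005 km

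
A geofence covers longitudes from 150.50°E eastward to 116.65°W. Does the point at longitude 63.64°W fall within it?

No

Band width going east from +150.50° to -116.65°: ((-116.65 − 150.50) mod 360) = 92.85°.
Offset of -63.64° east of the west edge: ((-63.64 − 150.50) mod 360) = 145.86°.
145.86° > 92.85° ⇒ outside.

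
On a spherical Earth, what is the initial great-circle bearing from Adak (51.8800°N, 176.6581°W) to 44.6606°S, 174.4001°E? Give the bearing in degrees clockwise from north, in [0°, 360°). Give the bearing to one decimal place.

186.4°

Δλ = 174.4001 − -176.6581 = 351.0582°; wrapped into (−180°, 180°]: -8.9418°.
θ = atan2( sin Δλ · cos φ₂ , cos φ₁ · sin φ₂ − sin φ₁ · cos φ₂ · cos Δλ )
  = atan2(-0.11056, -0.98669) = -173.607° → normalised to [0°, 360°): 186.393°.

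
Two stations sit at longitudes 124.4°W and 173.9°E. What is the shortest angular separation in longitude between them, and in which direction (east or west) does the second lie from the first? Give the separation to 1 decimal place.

Raw difference: 173.9 − -124.4 = 298.3°.
Normalise into (−180°, 180°]: 298.3° − 360° = -61.7°.
Negative ⇒ the second point lies to the west; separation 61.7°.

61.7° west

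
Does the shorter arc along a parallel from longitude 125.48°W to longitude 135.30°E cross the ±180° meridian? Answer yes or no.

Yes

Naïve |135.30 − -125.48| = 260.78° > 180°, so the shorter arc goes the other way round — across 180°.
Signed shortest Δλ = ((135.30 − -125.48 + 180) mod 360) − 180 = -99.22°.
Going west by 99.22° from -125.48° passes through 180° before reaching +135.30°.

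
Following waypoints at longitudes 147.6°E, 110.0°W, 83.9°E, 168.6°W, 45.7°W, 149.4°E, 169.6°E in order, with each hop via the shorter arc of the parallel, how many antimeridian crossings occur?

Leg 1: +147.6° → -110.0°, shortest Δλ = 102.4° (east) — crosses 180°.
Leg 2: -110.0° → +83.9°, shortest Δλ = -166.1° (west) — crosses 180°.
Leg 3: +83.9° → -168.6°, shortest Δλ = 107.5° (east) — crosses 180°.
Leg 4: -168.6° → -45.7°, shortest Δλ = 122.9° (east) — does not cross 180°.
Leg 5: -45.7° → +149.4°, shortest Δλ = -164.9° (west) — crosses 180°.
Leg 6: +149.4° → +169.6°, shortest Δλ = 20.2° (east) — does not cross 180°.
Total crossings: 4.

4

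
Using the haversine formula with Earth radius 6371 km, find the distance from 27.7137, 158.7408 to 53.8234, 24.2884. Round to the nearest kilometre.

9947 km

Δλ = 24.2884 − 158.7408 = -134.4524°.
Δφ = 53.8234 − 27.7137 = 26.1097°.
a = sin²(Δφ/2) + cos φ₁ · cos φ₂ · sin²(Δλ/2) = 0.495283.
c = 2·atan2(√a, √(1−a)) = 1.56136 rad → d = 6371·c ≈ 9947.44 km.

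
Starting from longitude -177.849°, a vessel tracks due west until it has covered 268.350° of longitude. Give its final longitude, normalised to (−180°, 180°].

Start at -177.849°; shift −268.350° → -446.199°.
-446.199° lies outside (−180°, 180°]; add 360° → -86.199°.

-86.199°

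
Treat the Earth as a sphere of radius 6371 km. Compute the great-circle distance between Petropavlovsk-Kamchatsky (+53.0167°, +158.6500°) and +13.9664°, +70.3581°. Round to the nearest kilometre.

Δλ = 70.3581 − 158.6500 = -88.2919°.
Δφ = 13.9664 − 53.0167 = -39.0503°.
a = sin²(Δφ/2) + cos φ₁ · cos φ₂ · sin²(Δλ/2) = 0.394902.
c = 2·atan2(√a, √(1−a)) = 1.35902 rad → d = 6371·c ≈ 8658.32 km.

8658 km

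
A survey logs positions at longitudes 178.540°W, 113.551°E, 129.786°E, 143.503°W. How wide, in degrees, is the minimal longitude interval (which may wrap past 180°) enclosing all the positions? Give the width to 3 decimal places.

Sort the longitudes: -178.540°, -143.503°, +113.551°, +129.786°.
Eastward gaps between consecutive values (wrapping around): 35.037°, 257.054°, 16.235°, 51.674°.
Largest gap = 257.054° ⇒ minimal covering band is its complement: 360° − 257.054° = 102.946°.
Band runs from +113.551° eastward to -143.503°, crossing the antimeridian.

102.946°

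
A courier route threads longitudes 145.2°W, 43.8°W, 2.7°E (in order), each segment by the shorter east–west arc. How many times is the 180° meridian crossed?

Leg 1: -145.2° → -43.8°, shortest Δλ = 101.4° (east) — does not cross 180°.
Leg 2: -43.8° → +2.7°, shortest Δλ = 46.5° (east) — does not cross 180°.
Total crossings: 0.

0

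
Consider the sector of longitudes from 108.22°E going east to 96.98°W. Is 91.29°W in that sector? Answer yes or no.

No

Band width going east from +108.22° to -96.98°: ((-96.98 − 108.22) mod 360) = 154.80°.
Offset of -91.29° east of the west edge: ((-91.29 − 108.22) mod 360) = 160.49°.
160.49° > 154.80° ⇒ outside.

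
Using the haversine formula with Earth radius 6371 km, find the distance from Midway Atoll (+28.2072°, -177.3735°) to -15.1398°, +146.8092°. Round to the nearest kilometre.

Δλ = 146.8092 − -177.3735 = 324.1827°; wrapped into (−180°, 180°]: -35.8173°.
Δφ = -15.1398 − 28.2072 = -43.3470°.
a = sin²(Δφ/2) + cos φ₁ · cos φ₂ · sin²(Δλ/2) = 0.216830.
c = 2·atan2(√a, √(1−a)) = 0.96874 rad → d = 6371·c ≈ 6171.83 km.

6172 km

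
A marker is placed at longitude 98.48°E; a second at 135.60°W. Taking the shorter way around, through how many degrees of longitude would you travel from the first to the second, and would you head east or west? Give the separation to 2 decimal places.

Raw difference: -135.60 − 98.48 = -234.08°.
Normalise into (−180°, 180°]: -234.08° + 360° = 125.92°.
Positive ⇒ the second point lies to the east; separation 125.92°.

125.92° east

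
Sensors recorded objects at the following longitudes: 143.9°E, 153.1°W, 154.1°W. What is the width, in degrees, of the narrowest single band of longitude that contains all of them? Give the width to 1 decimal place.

63.0°

Sort the longitudes: -154.1°, -153.1°, +143.9°.
Eastward gaps between consecutive values (wrapping around): 1.0°, 297.0°, 62.0°.
Largest gap = 297.0° ⇒ minimal covering band is its complement: 360° − 297.0° = 63.0°.
Band runs from +143.9° eastward to -153.1°, crossing the antimeridian.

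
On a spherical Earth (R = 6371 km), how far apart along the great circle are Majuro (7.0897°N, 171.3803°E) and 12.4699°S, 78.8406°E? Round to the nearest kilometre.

Δλ = 78.8406 − 171.3803 = -92.5397°.
Δφ = -12.4699 − 7.0897 = -19.5596°.
a = sin²(Δφ/2) + cos φ₁ · cos φ₂ · sin²(Δλ/2) = 0.534793.
c = 2·atan2(√a, √(1−a)) = 1.64044 rad → d = 6371·c ≈ 10451.23 km.

10451 km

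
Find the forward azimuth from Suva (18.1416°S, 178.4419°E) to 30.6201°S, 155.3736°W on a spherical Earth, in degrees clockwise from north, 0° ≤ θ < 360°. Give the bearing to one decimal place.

122.7°

Δλ = -155.3736 − 178.4419 = -333.8155°; wrapped into (−180°, 180°]: 26.1845°.
θ = atan2( sin Δλ · cos φ₂ , cos φ₁ · sin φ₂ − sin φ₁ · cos φ₂ · cos Δλ )
  = atan2(0.37973, -0.24357) = 122.677° → normalised to [0°, 360°): 122.677°.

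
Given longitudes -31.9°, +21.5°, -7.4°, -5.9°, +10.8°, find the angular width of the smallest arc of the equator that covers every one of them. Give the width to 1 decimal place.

Sort the longitudes: -31.9°, -7.4°, -5.9°, +10.8°, +21.5°.
Eastward gaps between consecutive values (wrapping around): 24.5°, 1.5°, 16.7°, 10.7°, 306.6°.
Largest gap = 306.6° ⇒ minimal covering band is its complement: 360° − 306.6° = 53.4°.
Band runs from -31.9° eastward to +21.5°.

53.4°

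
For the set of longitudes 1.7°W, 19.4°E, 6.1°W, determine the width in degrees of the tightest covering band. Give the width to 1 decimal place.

25.5°

Sort the longitudes: -6.1°, -1.7°, +19.4°.
Eastward gaps between consecutive values (wrapping around): 4.4°, 21.1°, 334.5°.
Largest gap = 334.5° ⇒ minimal covering band is its complement: 360° − 334.5° = 25.5°.
Band runs from -6.1° eastward to +19.4°.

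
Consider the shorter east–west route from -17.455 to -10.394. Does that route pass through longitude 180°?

Signed shortest Δλ = ((-10.394 − -17.455 + 180) mod 360) − 180 = 7.061°.
Going east by 7.061° from -17.455° reaches -10.394° without touching 180°.

No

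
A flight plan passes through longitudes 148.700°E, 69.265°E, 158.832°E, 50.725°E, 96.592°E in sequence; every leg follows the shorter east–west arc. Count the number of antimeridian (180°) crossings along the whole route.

0

Leg 1: +148.700° → +69.265°, shortest Δλ = -79.435° (west) — does not cross 180°.
Leg 2: +69.265° → +158.832°, shortest Δλ = 89.567° (east) — does not cross 180°.
Leg 3: +158.832° → +50.725°, shortest Δλ = -108.107° (west) — does not cross 180°.
Leg 4: +50.725° → +96.592°, shortest Δλ = 45.867° (east) — does not cross 180°.
Total crossings: 0.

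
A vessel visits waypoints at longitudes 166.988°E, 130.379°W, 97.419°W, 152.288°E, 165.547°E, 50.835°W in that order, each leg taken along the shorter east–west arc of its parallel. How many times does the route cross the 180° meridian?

Leg 1: +166.988° → -130.379°, shortest Δλ = 62.633° (east) — crosses 180°.
Leg 2: -130.379° → -97.419°, shortest Δλ = 32.96° (east) — does not cross 180°.
Leg 3: -97.419° → +152.288°, shortest Δλ = -110.293° (west) — crosses 180°.
Leg 4: +152.288° → +165.547°, shortest Δλ = 13.259° (east) — does not cross 180°.
Leg 5: +165.547° → -50.835°, shortest Δλ = 143.618° (east) — crosses 180°.
Total crossings: 3.

3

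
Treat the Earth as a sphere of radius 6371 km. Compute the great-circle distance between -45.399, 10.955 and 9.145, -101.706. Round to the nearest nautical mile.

Δλ = -101.706 − 10.955 = -112.661°.
Δφ = 9.145 − -45.399 = 54.544°.
a = sin²(Δφ/2) + cos φ₁ · cos φ₂ · sin²(Δλ/2) = 0.690127.
c = 2·atan2(√a, √(1−a)) = 1.96087 rad → d = 6371·c ≈ 12492.68 km ≈ 6745.51 nmi.

6746 nmi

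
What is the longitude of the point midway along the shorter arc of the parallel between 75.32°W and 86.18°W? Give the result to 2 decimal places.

80.75°W

Signed shortest Δλ from -75.32° to -86.18° is -10.86°.
Midpoint longitude = -75.32° + (-10.86°)/2 = -75.32° − 5.43° = -80.75°.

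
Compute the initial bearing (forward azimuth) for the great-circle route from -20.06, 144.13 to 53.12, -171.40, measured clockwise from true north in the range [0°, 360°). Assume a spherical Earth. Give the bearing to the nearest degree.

25°

Δλ = -171.40 − 144.13 = -315.53°; wrapped into (−180°, 180°]: 44.47°.
θ = atan2( sin Δλ · cos φ₂ , cos φ₁ · sin φ₂ − sin φ₁ · cos φ₂ · cos Δλ )
  = atan2(0.42042, 0.89827) = 25.081° → normalised to [0°, 360°): 25.081°.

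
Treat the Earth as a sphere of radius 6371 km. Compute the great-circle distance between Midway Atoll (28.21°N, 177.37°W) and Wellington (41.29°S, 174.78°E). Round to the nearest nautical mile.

Δλ = 174.78 − -177.37 = 352.15°; wrapped into (−180°, 180°]: -7.85°.
Δφ = -41.29 − 28.21 = -69.50°.
a = sin²(Δφ/2) + cos φ₁ · cos φ₂ · sin²(Δλ/2) = 0.327999.
c = 2·atan2(√a, √(1−a)) = 1.21962 rad → d = 6371·c ≈ 7770.20 km ≈ 4195.57 nmi.

4196 nmi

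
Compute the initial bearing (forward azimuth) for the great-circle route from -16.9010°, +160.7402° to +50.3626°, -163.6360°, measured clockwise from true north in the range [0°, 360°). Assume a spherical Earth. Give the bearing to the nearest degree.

Δλ = -163.6360 − 160.7402 = -324.3762°; wrapped into (−180°, 180°]: 35.6238°.
θ = atan2( sin Δλ · cos φ₂ , cos φ₁ · sin φ₂ − sin φ₁ · cos φ₂ · cos Δλ )
  = atan2(0.37157, 0.88759) = 22.715° → normalised to [0°, 360°): 22.715°.

23°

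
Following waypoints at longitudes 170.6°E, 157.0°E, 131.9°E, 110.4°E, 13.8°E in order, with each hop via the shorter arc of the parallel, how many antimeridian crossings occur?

0

Leg 1: +170.6° → +157.0°, shortest Δλ = -13.6° (west) — does not cross 180°.
Leg 2: +157.0° → +131.9°, shortest Δλ = -25.1° (west) — does not cross 180°.
Leg 3: +131.9° → +110.4°, shortest Δλ = -21.5° (west) — does not cross 180°.
Leg 4: +110.4° → +13.8°, shortest Δλ = -96.6° (west) — does not cross 180°.
Total crossings: 0.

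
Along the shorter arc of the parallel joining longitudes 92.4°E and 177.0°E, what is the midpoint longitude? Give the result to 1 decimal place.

134.7°E

Signed shortest Δλ from +92.4° to +177.0° is +84.6°.
Midpoint longitude = +92.4° + (+84.6°)/2 = +92.4° + 42.3° = +134.7°.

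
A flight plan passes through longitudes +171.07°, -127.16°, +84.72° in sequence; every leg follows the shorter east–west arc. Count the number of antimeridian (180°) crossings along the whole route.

Leg 1: +171.07° → -127.16°, shortest Δλ = 61.77° (east) — crosses 180°.
Leg 2: -127.16° → +84.72°, shortest Δλ = -148.12° (west) — crosses 180°.
Total crossings: 2.

2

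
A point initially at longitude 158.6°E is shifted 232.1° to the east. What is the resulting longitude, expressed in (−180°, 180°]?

Start at +158.6°; shift +232.1° → +390.7°.
+390.7° lies outside (−180°, 180°]; subtract 360° → +30.7°.

30.7°E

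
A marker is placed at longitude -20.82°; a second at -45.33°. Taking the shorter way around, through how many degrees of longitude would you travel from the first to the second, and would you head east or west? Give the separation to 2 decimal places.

Raw difference: -45.33 − -20.82 = -24.51°.
Normalise into (−180°, 180°]: -24.51° stays -24.51°.
Negative ⇒ the second point lies to the west; separation 24.51°.

24.51° west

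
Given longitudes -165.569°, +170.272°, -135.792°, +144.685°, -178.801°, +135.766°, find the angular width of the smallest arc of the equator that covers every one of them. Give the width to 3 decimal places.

Sort the longitudes: -178.801°, -165.569°, -135.792°, +135.766°, +144.685°, +170.272°.
Eastward gaps between consecutive values (wrapping around): 13.232°, 29.777°, 271.558°, 8.919°, 25.587°, 10.927°.
Largest gap = 271.558° ⇒ minimal covering band is its complement: 360° − 271.558° = 88.442°.
Band runs from +135.766° eastward to -135.792°, crossing the antimeridian.

88.442°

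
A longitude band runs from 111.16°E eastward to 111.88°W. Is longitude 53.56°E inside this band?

No

Band width going east from +111.16° to -111.88°: ((-111.88 − 111.16) mod 360) = 136.96°.
Offset of +53.56° east of the west edge: ((53.56 − 111.16) mod 360) = 302.40°.
302.40° > 136.96° ⇒ outside.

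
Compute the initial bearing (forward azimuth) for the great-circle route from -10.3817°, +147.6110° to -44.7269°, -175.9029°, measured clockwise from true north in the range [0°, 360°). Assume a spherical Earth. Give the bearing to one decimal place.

144.4°

Δλ = -175.9029 − 147.6110 = -323.5139°; wrapped into (−180°, 180°]: 36.4861°.
θ = atan2( sin Δλ · cos φ₂ , cos φ₁ · sin φ₂ − sin φ₁ · cos φ₂ · cos Δλ )
  = atan2(0.42246, -0.58927) = 144.362° → normalised to [0°, 360°): 144.362°.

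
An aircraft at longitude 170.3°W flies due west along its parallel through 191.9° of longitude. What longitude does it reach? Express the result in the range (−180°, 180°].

2.2°W

Start at -170.3°; shift −191.9° → -362.2°.
-362.2° lies outside (−180°, 180°]; add 360° → -2.2°.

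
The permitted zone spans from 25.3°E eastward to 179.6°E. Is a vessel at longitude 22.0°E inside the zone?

No

Band width going east from +25.3° to +179.6°: ((179.6 − 25.3) mod 360) = 154.3°.
Offset of +22.0° east of the west edge: ((22.0 − 25.3) mod 360) = 356.7°.
356.7° > 154.3° ⇒ outside.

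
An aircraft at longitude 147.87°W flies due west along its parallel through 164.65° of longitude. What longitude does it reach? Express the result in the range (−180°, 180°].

47.48°E

Start at -147.87°; shift −164.65° → -312.52°.
-312.52° lies outside (−180°, 180°]; add 360° → +47.48°.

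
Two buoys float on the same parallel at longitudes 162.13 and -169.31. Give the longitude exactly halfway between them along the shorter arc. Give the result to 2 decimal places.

+176.41°

Signed shortest Δλ from +162.13° to -169.31° is +28.56°.
Midpoint longitude = +162.13° + (+28.56°)/2 = +162.13° + 14.28° = +176.41°.
(The naïve average (+162.13 + -169.31)/2 = -3.59° is on the wrong side of the globe.)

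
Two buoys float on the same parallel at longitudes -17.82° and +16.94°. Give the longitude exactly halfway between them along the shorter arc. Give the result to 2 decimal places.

-0.44°

Signed shortest Δλ from -17.82° to +16.94° is +34.76°.
Midpoint longitude = -17.82° + (+34.76°)/2 = -17.82° + 17.38° = -0.44°.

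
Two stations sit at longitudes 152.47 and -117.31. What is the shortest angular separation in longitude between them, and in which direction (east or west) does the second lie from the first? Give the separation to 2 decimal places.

90.22° east

Raw difference: -117.31 − 152.47 = -269.78°.
Normalise into (−180°, 180°]: -269.78° + 360° = 90.22°.
Positive ⇒ the second point lies to the east; separation 90.22°.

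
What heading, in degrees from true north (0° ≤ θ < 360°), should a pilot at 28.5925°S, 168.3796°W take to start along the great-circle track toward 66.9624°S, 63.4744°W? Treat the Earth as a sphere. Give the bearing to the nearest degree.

Δλ = -63.4744 − -168.3796 = 104.9052°.
θ = atan2( sin Δλ · cos φ₂ , cos φ₁ · sin φ₂ − sin φ₁ · cos φ₂ · cos Δλ )
  = atan2(0.37817, -0.85619) = 156.170° → normalised to [0°, 360°): 156.170°.

156°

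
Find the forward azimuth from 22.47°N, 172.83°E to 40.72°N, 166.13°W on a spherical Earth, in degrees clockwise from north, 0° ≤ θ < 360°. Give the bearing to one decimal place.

Δλ = -166.13 − 172.83 = -338.96°; wrapped into (−180°, 180°]: 21.04°.
θ = atan2( sin Δλ · cos φ₂ , cos φ₁ · sin φ₂ − sin φ₁ · cos φ₂ · cos Δλ )
  = atan2(0.27210, 0.33248) = 39.297° → normalised to [0°, 360°): 39.297°.

39.3°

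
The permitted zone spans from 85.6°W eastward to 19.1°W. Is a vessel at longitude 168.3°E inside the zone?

No

Band width going east from -85.6° to -19.1°: ((-19.1 − -85.6) mod 360) = 66.5°.
Offset of +168.3° east of the west edge: ((168.3 − -85.6) mod 360) = 253.9°.
253.9° > 66.5° ⇒ outside.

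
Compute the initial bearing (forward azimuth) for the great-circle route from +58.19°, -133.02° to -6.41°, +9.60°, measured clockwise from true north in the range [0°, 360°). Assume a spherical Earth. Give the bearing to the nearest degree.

45°

Δλ = 9.60 − -133.02 = 142.62°.
θ = atan2( sin Δλ · cos φ₂ , cos φ₁ · sin φ₂ − sin φ₁ · cos φ₂ · cos Δλ )
  = atan2(0.60330, 0.61221) = 44.580° → normalised to [0°, 360°): 44.580°.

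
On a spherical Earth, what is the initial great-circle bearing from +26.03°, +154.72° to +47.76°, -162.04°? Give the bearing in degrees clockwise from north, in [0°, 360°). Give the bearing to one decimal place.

Δλ = -162.04 − 154.72 = -316.76°; wrapped into (−180°, 180°]: 43.24°.
θ = atan2( sin Δλ · cos φ₂ , cos φ₁ · sin φ₂ − sin φ₁ · cos φ₂ · cos Δλ )
  = atan2(0.46052, 0.45033) = 45.641° → normalised to [0°, 360°): 45.641°.

45.6°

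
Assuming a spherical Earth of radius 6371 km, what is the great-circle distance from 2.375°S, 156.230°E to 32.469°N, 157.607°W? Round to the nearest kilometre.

Δλ = -157.607 − 156.230 = -313.837°; wrapped into (−180°, 180°]: 46.163°.
Δφ = 32.469 − -2.375 = 34.844°.
a = sin²(Δφ/2) + cos φ₁ · cos φ₂ · sin²(Δλ/2) = 0.219203.
c = 2·atan2(√a, √(1−a)) = 0.97449 rad → d = 6371·c ≈ 6208.45 km.

6208 km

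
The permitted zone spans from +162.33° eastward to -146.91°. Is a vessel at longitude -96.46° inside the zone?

No

Band width going east from +162.33° to -146.91°: ((-146.91 − 162.33) mod 360) = 50.76°.
Offset of -96.46° east of the west edge: ((-96.46 − 162.33) mod 360) = 101.21°.
101.21° > 50.76° ⇒ outside.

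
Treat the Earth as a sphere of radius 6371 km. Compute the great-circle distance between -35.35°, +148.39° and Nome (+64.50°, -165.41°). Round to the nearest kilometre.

Δλ = -165.41 − 148.39 = -313.80°; wrapped into (−180°, 180°]: 46.20°.
Δφ = 64.50 − -35.35 = 99.85°.
a = sin²(Δφ/2) + cos φ₁ · cos φ₂ · sin²(Δλ/2) = 0.639585.
c = 2·atan2(√a, √(1−a)) = 1.85373 rad → d = 6371·c ≈ 11810.09 km.

11810 km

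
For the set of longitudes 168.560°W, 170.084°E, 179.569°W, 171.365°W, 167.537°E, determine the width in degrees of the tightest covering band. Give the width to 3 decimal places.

Sort the longitudes: -179.569°, -171.365°, -168.560°, +167.537°, +170.084°.
Eastward gaps between consecutive values (wrapping around): 8.204°, 2.805°, 336.097°, 2.547°, 10.347°.
Largest gap = 336.097° ⇒ minimal covering band is its complement: 360° − 336.097° = 23.903°.
Band runs from +167.537° eastward to -168.560°, crossing the antimeridian.

23.903°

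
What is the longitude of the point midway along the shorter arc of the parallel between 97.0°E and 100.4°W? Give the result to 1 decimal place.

Signed shortest Δλ from +97.0° to -100.4° is +162.6°.
Midpoint longitude = +97.0° + (+162.6°)/2 = +97.0° + 81.3° = +178.3°.
(The naïve average (+97.0 + -100.4)/2 = -1.7° is on the wrong side of the globe.)

178.3°E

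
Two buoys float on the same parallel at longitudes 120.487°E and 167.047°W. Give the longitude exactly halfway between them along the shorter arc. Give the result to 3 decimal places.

156.720°E

Signed shortest Δλ from +120.487° to -167.047° is +72.466°.
Midpoint longitude = +120.487° + (+72.466°)/2 = +120.487° + 36.233° = +156.720°.
(The naïve average (+120.487 + -167.047)/2 = -23.28° is on the wrong side of the globe.)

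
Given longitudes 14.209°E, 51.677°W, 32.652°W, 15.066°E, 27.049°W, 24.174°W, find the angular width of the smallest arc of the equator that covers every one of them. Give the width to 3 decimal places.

Sort the longitudes: -51.677°, -32.652°, -27.049°, -24.174°, +14.209°, +15.066°.
Eastward gaps between consecutive values (wrapping around): 19.025°, 5.603°, 2.875°, 38.383°, 0.857°, 293.257°.
Largest gap = 293.257° ⇒ minimal covering band is its complement: 360° − 293.257° = 66.743°.
Band runs from -51.677° eastward to +15.066°.

66.743°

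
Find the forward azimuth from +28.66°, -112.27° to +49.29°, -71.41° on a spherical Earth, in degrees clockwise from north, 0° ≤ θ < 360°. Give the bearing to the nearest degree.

Δλ = -71.41 − -112.27 = 40.86°.
θ = atan2( sin Δλ · cos φ₂ , cos φ₁ · sin φ₂ − sin φ₁ · cos φ₂ · cos Δλ )
  = atan2(0.42670, 0.42856) = 44.875° → normalised to [0°, 360°): 44.875°.

45°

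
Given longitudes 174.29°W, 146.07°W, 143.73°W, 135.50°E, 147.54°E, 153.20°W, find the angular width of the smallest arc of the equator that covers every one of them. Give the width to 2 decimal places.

Sort the longitudes: -174.29°, -153.20°, -146.07°, -143.73°, +135.50°, +147.54°.
Eastward gaps between consecutive values (wrapping around): 21.09°, 7.13°, 2.34°, 279.23°, 12.04°, 38.17°.
Largest gap = 279.23° ⇒ minimal covering band is its complement: 360° − 279.23° = 80.77°.
Band runs from +135.50° eastward to -143.73°, crossing the antimeridian.

80.77°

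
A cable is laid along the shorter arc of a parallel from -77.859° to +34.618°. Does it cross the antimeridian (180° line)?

No

Signed shortest Δλ = ((34.618 − -77.859 + 180) mod 360) − 180 = 112.477°.
Going east by 112.477° from -77.859° reaches +34.618° without touching 180°.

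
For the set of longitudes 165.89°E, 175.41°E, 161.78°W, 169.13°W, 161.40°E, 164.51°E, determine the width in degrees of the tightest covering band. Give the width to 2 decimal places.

36.82°

Sort the longitudes: -169.13°, -161.78°, +161.40°, +164.51°, +165.89°, +175.41°.
Eastward gaps between consecutive values (wrapping around): 7.35°, 323.18°, 3.11°, 1.38°, 9.52°, 15.46°.
Largest gap = 323.18° ⇒ minimal covering band is its complement: 360° − 323.18° = 36.82°.
Band runs from +161.40° eastward to -161.78°, crossing the antimeridian.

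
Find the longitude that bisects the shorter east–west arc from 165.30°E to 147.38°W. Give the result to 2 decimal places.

Signed shortest Δλ from +165.30° to -147.38° is +47.32°.
Midpoint longitude = +165.30° + (+47.32°)/2 = +165.30° + 23.66° = +188.96°.
Normalise into (−180°, 180°]: -171.04°.
(The naïve average (+165.30 + -147.38)/2 = 8.96° is on the wrong side of the globe.)

171.04°W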